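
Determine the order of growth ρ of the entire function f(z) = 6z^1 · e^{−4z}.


M(r) = max_{|z|=r} |6|·|z|^1·|e^{−4z}| = 6·r^1 · e^{4r^1} (the factors attain their maxima compatibly on |z|=r). Then log M(r) = log 6 + 1·log r + 4r^1, dominated by the last term, so log log M(r) ~ 1·log r. The polynomial factor 6z^1 contributes only a log r term and does not affect the order. ρ = 1.
Therefore ρ = 1.

Order ρ = 1.


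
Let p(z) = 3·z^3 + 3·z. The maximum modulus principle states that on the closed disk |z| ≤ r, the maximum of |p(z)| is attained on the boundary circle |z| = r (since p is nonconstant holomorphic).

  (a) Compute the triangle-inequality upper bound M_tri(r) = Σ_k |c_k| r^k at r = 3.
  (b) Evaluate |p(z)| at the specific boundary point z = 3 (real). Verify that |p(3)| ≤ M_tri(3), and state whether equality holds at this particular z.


Coefficients: c_0 = 0, c_1 = 3, c_2 = 0, c_3 = 3. Radius r = 3.
Part (a). Triangle bound: M_tri(r) = Σ_k |c_k| r^k
  = |0|·3^0 + |3|·3^1 + |0|·3^2 + |3|·3^3
  = 0 + 9 + 0 + 81 = 90.
This bounds M(r) := max_{|z|=r} |p(z)| from above; equality holds iff all terms c_k z^k can be made to align in phase at a single z on |z|=r.
Part (b). At z = 3 (real, on the circle |z| = r):
  p(3) = (0)·3^0 + (3)·3^1 + (0)·3^2 + (3)·3^3 = 90.
  |p(3)| = 90.
Since all nonzero coefficients share the same sign, |p(3)| = 90 = M_tri(3); the triangle bound is attained at z = 3, so in fact M(r) = 90.

M_tri(3) = 90; |p(3)| = 90; equality at z=3: yes.


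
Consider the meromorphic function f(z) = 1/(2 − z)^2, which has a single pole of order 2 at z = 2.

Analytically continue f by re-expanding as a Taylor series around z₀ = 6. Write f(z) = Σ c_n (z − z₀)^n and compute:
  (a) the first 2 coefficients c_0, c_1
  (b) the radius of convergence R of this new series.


Let w = z − z₀, so z = z₀ + w.
Then 2 − z = 2 − (z₀ + w) = (2 − z₀) − w = -4 − w.
f(z) = 1/(-4 − w)^2 = (1/(-4)^2) · (1 − w/(-4))^{−2}.
By the binomial series (1−u)^{−2} = Σ_{n≥0} C(n+1, 1) u^n for |u|<1, with u = w/(-4):
  c_n = C(n+1, 1) / (-4)^(n+2).
  c_0 = 1/(-4)^2 = 1/16.
  c_1 = 2/(-4)^3 = -1/32.
The series is valid for |w/d| < 1, i.e. |z − z₀| < |d|.
Radius of convergence: R = |2 − z₀| = |-4| = 4 (distance from z₀ to the singularity z = 2).

c_0 = 1/16, c_1 = -1/32; R = 4.


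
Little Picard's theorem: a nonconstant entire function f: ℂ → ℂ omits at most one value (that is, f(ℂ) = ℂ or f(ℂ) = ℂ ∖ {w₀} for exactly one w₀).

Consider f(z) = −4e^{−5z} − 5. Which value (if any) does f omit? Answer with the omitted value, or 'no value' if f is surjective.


Little Picard bounds the complement of f(ℂ) to at most one point.
e^{−5z} is never zero on ℂ, so -4·e^{−5z} takes every value in ℂ ∖ {0}. Adding -5 shifts the range to ℂ ∖ {-5}. Thus f omits exactly the value -5.

Omitted value: -5.


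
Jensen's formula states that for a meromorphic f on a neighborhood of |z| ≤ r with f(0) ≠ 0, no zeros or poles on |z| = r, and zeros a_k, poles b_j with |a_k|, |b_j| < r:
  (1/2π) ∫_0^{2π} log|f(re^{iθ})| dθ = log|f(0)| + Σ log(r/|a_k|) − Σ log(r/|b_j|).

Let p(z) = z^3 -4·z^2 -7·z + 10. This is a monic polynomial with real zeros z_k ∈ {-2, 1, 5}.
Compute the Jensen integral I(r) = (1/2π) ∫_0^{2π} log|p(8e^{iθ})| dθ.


Zeros: -2, 1, 5; r = 8.
Inside |z| < r: -2, 1, 5. Outside (|z| ≥ r): ∅.
p(0) = 10, so log|p(0)| = log(10) = 2.3026.
Apply Jensen: I(r) = log|p(0)| + Σ_k log(r/|z_k|), summed over zeros inside |z| < r.
  log(r/|z_k|) for z_k = -2: log(8/2) = 1.3863
  log(r/|z_k|) for z_k = 1: log(8/1) = 2.0794
  log(r/|z_k|) for z_k = 5: log(8/5) = 0.4700
Sum over inside zeros: 3.9357.
I(r) = log|p(0)| + (inside sum) = 2.3026 + 3.9357 = 6.2383.
Closed form (all zeros inside, monic): I(r) = n·log(r) = 3·log(8) = 6.2383. ✓

I(r) ≈ 6.2383.


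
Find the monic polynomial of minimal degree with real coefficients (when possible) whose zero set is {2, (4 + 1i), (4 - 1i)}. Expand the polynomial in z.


The polynomial is p(z) = ∏_{α ∈ S} (z − α), where S = {2, (4 + 1i), (4 - 1i)}.
Expanding the product yields: p(z) = z^3 -10·z^2 + 33·z -34.
Note conjugate pairs combine to real quadratics: (z − (4+1i))(z − (4−1i)) = z² − 8z + 17.
The resulting polynomial has degree 3 and real coefficients as required.

p(z) = z^3 -10·z^2 + 33·z -34.


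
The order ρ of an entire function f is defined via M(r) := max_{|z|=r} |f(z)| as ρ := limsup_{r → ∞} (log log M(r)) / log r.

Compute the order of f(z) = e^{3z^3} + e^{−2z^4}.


Each summand is entire of order 3 and 4 respectively (as in the single-exponential case). The order of a sum is at most the max of the orders, so ρ ≤ 4. For the lower bound: on |z|=r choose arg z so that -2z^4 is real positive; then |e^{-2z^4}| = e^{2r^4} while |e^{3z^3}| ≤ e^{3r^3} = o(e^{2r^4}). So |f| ≥ e^{2r^4}(1 − o(1)) and ρ ≥ 4. Hence ρ = max(3, 4) = 4.
Therefore ρ = 4.

Order ρ = 4.


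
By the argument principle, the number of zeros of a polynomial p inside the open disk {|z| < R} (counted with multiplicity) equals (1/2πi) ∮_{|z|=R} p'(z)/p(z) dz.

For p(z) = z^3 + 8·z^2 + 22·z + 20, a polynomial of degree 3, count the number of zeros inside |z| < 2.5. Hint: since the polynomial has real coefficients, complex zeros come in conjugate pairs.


The zeros of p are: -2, (-3 + 1i), (-3 - 1i).
Their magnitudes are: 2, 3.162, 3.162.
Zeros with |z| < R = 2.5: -2.
Count = 1.
By the argument principle, (1/2πi) ∮_{|z|=R} p'(z)/p(z) dz equals exactly this count.

Number of zeros inside |z| < 2.5: 1.


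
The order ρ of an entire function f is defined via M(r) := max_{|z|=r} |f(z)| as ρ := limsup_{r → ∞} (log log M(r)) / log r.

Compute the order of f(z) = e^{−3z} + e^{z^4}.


Each summand is entire of order 1 and 4 respectively (as in the single-exponential case). The order of a sum is at most the max of the orders, so ρ ≤ 4. For the lower bound: on |z|=r choose arg z so that 1z^4 is real positive; then |e^{1z^4}| = e^{1r^4} while |e^{-3z}| ≤ e^{3r^1} = o(e^{1r^4}). So |f| ≥ e^{1r^4}(1 − o(1)) and ρ ≥ 4. Hence ρ = max(1, 4) = 4.
Therefore ρ = 4.

Order ρ = 4.


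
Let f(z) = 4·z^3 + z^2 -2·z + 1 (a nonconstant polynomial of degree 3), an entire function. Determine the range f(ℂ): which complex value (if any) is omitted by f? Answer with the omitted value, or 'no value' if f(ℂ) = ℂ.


Little Picard bounds the complement of f(ℂ) to at most one point.
For every w ∈ ℂ, the equation p(z) − w = 0 is a nonconstant polynomial in z and hence has at least one root by the fundamental theorem of algebra. So p is surjective onto ℂ, omitting no value.

Omitted value: no value.


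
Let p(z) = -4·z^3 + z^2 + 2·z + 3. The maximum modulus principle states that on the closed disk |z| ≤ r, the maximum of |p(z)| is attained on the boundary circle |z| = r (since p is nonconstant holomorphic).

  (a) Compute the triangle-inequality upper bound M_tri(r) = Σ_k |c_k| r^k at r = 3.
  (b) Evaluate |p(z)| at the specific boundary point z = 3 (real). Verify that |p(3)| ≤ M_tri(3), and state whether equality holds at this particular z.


Coefficients: c_0 = 3, c_1 = 2, c_2 = 1, c_3 = -4. Radius r = 3.
Part (a). Triangle bound: M_tri(r) = Σ_k |c_k| r^k
  = |3|·3^0 + |2|·3^1 + |1|·3^2 + |-4|·3^3
  = 3 + 6 + 9 + 108 = 126.
This bounds M(r) := max_{|z|=r} |p(z)| from above; equality holds iff all terms c_k z^k can be made to align in phase at a single z on |z|=r.
Part (b). At z = 3 (real, on the circle |z| = r):
  p(3) = (3)·3^0 + (2)·3^1 + (1)·3^2 + (-4)·3^3 = -90.
  |p(3)| = 90.
Check: |p(3)| = 90 ≤ 126 = M_tri(3). ✓ Equality does not hold at z = 3 (the coefficients have mixed signs, so the terms do not all align in phase there).

M_tri(3) = 126; |p(3)| = 90; equality at z=3: no.


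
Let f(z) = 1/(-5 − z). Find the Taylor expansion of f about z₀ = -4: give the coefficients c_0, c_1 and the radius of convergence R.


Let w = z − z₀, so z = z₀ + w.
Then -5 − z = -5 − (z₀ + w) = (-5 − z₀) − w = -1 − w.
f(z) = 1/(-1 − w) = (1/(-1)) · 1/(1 − w/(-1)) = Σ_{n≥0} w^n / (-1)^(n+1).
So c_n = 1/(-1)^(n+1):
  c_0 = 1/(-1)^1 = -1.
  c_1 = 1/(-1)^2 = 1.
The series is valid for |w/d| < 1, i.e. |z − z₀| < |d|.
Radius of convergence: R = |-5 − z₀| = |-1| = 1 (distance from z₀ to the singularity z = -5).

c_0 = -1, c_1 = 1; R = 1.


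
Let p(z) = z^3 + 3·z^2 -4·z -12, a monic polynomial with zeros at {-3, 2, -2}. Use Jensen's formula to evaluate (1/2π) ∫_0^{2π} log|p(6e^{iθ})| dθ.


Zeros: -3, -2, 2; r = 6.
Inside |z| < r: -3, -2, 2. Outside (|z| ≥ r): ∅.
p(0) = -12, so log|p(0)| = log(12) = 2.4849.
Apply Jensen: I(r) = log|p(0)| + Σ_k log(r/|z_k|), summed over zeros inside |z| < r.
  log(r/|z_k|) for z_k = -3: log(6/3) = 0.6931
  log(r/|z_k|) for z_k = 2: log(6/2) = 1.0986
  log(r/|z_k|) for z_k = -2: log(6/2) = 1.0986
Sum over inside zeros: 2.8904.
I(r) = log|p(0)| + (inside sum) = 2.4849 + 2.8904 = 5.3753.
Closed form (all zeros inside, monic): I(r) = n·log(r) = 3·log(6) = 5.3753. ✓

I(r) ≈ 5.3753.


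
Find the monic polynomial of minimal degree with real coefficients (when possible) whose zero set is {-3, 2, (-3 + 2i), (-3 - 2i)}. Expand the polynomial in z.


The polynomial is p(z) = ∏_{α ∈ S} (z − α), where S = {-3, 2, (-3 + 2i), (-3 - 2i)}.
Expanding the product yields: p(z) = z^4 + 7·z^3 + 13·z^2 -23·z -78.
Note conjugate pairs combine to real quadratics: (z − (-3+2i))(z − (-3−2i)) = z² + 6z + 13.
The resulting polynomial has degree 4 and real coefficients as required.

p(z) = z^4 + 7·z^3 + 13·z^2 -23·z -78.


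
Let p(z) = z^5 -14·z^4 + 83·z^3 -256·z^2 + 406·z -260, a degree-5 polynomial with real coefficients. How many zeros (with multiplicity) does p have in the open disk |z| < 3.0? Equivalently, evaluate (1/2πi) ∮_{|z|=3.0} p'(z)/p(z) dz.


The zeros of p are: 2, (3 + 2i), (3 - 2i), (3 + 1i), (3 - 1i).
Their magnitudes are: 2, 3.606, 3.606, 3.162, 3.162.
Zeros with |z| < R = 3.0: 2.
Count = 1.
By the argument principle, (1/2πi) ∮_{|z|=R} p'(z)/p(z) dz equals exactly this count.

Number of zeros inside |z| < 3.0: 1.


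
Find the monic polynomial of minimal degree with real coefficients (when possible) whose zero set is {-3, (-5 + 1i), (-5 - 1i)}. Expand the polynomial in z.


The polynomial is p(z) = ∏_{α ∈ S} (z − α), where S = {-3, (-5 + 1i), (-5 - 1i)}.
Expanding the product yields: p(z) = z^3 + 13·z^2 + 56·z + 78.
Note conjugate pairs combine to real quadratics: (z − (-5+1i))(z − (-5−1i)) = z² + 10z + 26.
The resulting polynomial has degree 3 and real coefficients as required.

p(z) = z^3 + 13·z^2 + 56·z + 78.


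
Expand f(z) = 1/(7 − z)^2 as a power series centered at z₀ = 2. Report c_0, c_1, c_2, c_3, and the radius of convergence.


Let w = z − z₀, so z = z₀ + w.
Then 7 − z = 7 − (z₀ + w) = (7 − z₀) − w = 5 − w.
f(z) = 1/(5 − w)^2 = (1/(5)^2) · (1 − w/(5))^{−2}.
By the binomial series (1−u)^{−2} = Σ_{n≥0} C(n+1, 1) u^n for |u|<1, with u = w/(5):
  c_n = C(n+1, 1) / (5)^(n+2).
  c_0 = 1/(5)^2 = 1/25.
  c_1 = 2/(5)^3 = 2/125.
  c_2 = 3/(5)^4 = 3/625.
  c_3 = 4/(5)^5 = 4/3125.
The series is valid for |w/d| < 1, i.e. |z − z₀| < |d|.
Radius of convergence: R = |7 − z₀| = |5| = 5 (distance from z₀ to the singularity z = 7).

c_0 = 1/25, c_1 = 2/125, c_2 = 3/625, c_3 = 4/3125; R = 5.


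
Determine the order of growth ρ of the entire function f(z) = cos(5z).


cos(w) is a linear combination of e^{iw} and e^{−iw} (or e^w, e^{−w} in the hyperbolic case), so |cos(w)| ≤ e^{|w|}. With w = 5z, |w| ≤ 5|z| + 0 = 5r + 0 on |z| = r, giving M(r) ≤ e^{5r + 0}, so ρ ≤ 1. On a suitable ray (z = it for sin/cos; z = t for sinh/cosh, t real → ∞), |cos(5z)| grows like e^{5|t|}/2, so ρ ≥ 1. Hence ρ = 1.
Therefore ρ = 1.

Order ρ = 1.


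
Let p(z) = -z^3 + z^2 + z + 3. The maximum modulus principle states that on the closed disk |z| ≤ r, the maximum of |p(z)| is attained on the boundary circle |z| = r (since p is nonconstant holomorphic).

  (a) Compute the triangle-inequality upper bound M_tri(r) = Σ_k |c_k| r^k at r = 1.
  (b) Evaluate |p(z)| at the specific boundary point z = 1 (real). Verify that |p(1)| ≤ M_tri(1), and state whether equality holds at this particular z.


Coefficients: c_0 = 3, c_1 = 1, c_2 = 1, c_3 = -1. Radius r = 1.
Part (a). Triangle bound: M_tri(r) = Σ_k |c_k| r^k
  = |3|·1^0 + |1|·1^1 + |1|·1^2 + |-1|·1^3
  = 3 + 1 + 1 + 1 = 6.
This bounds M(r) := max_{|z|=r} |p(z)| from above; equality holds iff all terms c_k z^k can be made to align in phase at a single z on |z|=r.
Part (b). At z = 1 (real, on the circle |z| = r):
  p(1) = (3)·1^0 + (1)·1^1 + (1)·1^2 + (-1)·1^3 = 4.
  |p(1)| = 4.
Check: |p(1)| = 4 ≤ 6 = M_tri(1). ✓ Equality does not hold at z = 1 (the coefficients have mixed signs, so the terms do not all align in phase there).

M_tri(1) = 6; |p(1)| = 4; equality at z=1: no.


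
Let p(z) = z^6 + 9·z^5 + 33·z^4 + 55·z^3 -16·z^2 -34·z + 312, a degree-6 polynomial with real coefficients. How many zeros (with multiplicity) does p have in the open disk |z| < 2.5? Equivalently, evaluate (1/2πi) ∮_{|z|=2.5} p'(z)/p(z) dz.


The zeros of p are: (1 + 1i), (1 - 1i), -4, -3, (-2 + 3i), (-2 - 3i).
Their magnitudes are: 1.414, 1.414, 4, 3, 3.606, 3.606.
Zeros with |z| < R = 2.5: (1 + 1i), (1 - 1i).
Count = 2.
By the argument principle, (1/2πi) ∮_{|z|=R} p'(z)/p(z) dz equals exactly this count.

Number of zeros inside |z| < 2.5: 2.


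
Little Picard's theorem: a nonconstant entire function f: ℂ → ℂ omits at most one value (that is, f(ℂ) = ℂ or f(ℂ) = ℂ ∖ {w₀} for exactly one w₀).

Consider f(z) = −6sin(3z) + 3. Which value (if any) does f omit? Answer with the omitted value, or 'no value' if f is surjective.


Little Picard bounds the complement of f(ℂ) to at most one point.
sin is entire and surjective onto ℂ: for every w ∈ ℂ, sin(ζ) = w has a solution ζ ∈ ℂ (e.g., via the complex inverse arcsin). With ζ = 3z this gives z = ζ/(3). Then -6·sin(3z) takes every value in -6·ℂ = ℂ, and adding 3 is a bijection of ℂ. So f is surjective and omits no value. (Note: only on the real line is sin bounded by [−1, 1].)

Omitted value: no value.


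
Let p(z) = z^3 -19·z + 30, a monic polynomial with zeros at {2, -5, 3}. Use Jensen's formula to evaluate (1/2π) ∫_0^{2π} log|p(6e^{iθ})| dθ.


Zeros: -5, 2, 3; r = 6.
Inside |z| < r: -5, 2, 3. Outside (|z| ≥ r): ∅.
p(0) = 30, so log|p(0)| = log(30) = 3.4012.
Apply Jensen: I(r) = log|p(0)| + Σ_k log(r/|z_k|), summed over zeros inside |z| < r.
  log(r/|z_k|) for z_k = 2: log(6/2) = 1.0986
  log(r/|z_k|) for z_k = -5: log(6/5) = 0.1823
  log(r/|z_k|) for z_k = 3: log(6/3) = 0.6931
Sum over inside zeros: 1.9741.
I(r) = log|p(0)| + (inside sum) = 3.4012 + 1.9741 = 5.3753.
Closed form (all zeros inside, monic): I(r) = n·log(r) = 3·log(6) = 5.3753. ✓

I(r) ≈ 5.3753.


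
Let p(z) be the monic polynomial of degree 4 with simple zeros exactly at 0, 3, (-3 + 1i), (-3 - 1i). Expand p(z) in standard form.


The polynomial is p(z) = ∏_{α ∈ S} (z − α), where S = {0, 3, (-3 + 1i), (-3 - 1i)}.
Expanding the product yields: p(z) = z^4 + 3·z^3 -8·z^2 -30·z.
Note conjugate pairs combine to real quadratics: (z − (-3+1i))(z − (-3−1i)) = z² + 6z + 10.
The resulting polynomial has degree 4 and real coefficients as required.

p(z) = z^4 + 3·z^3 -8·z^2 -30·z.


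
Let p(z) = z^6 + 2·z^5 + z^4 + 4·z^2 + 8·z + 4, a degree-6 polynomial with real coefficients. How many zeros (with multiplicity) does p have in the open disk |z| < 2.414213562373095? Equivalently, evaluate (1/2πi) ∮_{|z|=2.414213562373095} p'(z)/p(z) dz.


The zeros of p are: (-1 + 1i), (-1 - 1i), -1, (1 + 1i), (1 - 1i), -1.
Their magnitudes are: 1.414, 1.414, 1, 1.414, 1.414, 1.
Zeros with |z| < R = 2.414213562373095: (-1 + 1i), (-1 - 1i), -1, (1 + 1i), (1 - 1i), -1.
Count = 6.
By the argument principle, (1/2πi) ∮_{|z|=R} p'(z)/p(z) dz equals exactly this count.

Number of zeros inside |z| < 2.414213562373095: 6.


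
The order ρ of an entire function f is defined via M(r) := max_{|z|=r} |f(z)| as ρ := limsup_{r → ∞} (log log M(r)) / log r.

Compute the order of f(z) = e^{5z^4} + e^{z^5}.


Each summand is entire of order 4 and 5 respectively (as in the single-exponential case). The order of a sum is at most the max of the orders, so ρ ≤ 5. For the lower bound: on |z|=r choose arg z so that 1z^5 is real positive; then |e^{1z^5}| = e^{1r^5} while |e^{5z^4}| ≤ e^{5r^4} = o(e^{1r^5}). So |f| ≥ e^{1r^5}(1 − o(1)) and ρ ≥ 5. Hence ρ = max(4, 5) = 5.
Therefore ρ = 5.

Order ρ = 5.


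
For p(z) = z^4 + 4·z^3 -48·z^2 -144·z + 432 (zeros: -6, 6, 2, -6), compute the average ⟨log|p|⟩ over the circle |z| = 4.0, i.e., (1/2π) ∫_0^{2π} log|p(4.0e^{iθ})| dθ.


Zeros: -6, -6, 2, 6; r = 4.0.
Inside |z| < r: 2. Outside (|z| ≥ r): -6, -6, 6.
p(0) = 432, so log|p(0)| = log(432) = 6.0684.
Apply Jensen: I(r) = log|p(0)| + Σ_k log(r/|z_k|), summed over zeros inside |z| < r.
  log(r/|z_k|) for z_k = 2: log(4.0/2) = 0.6931
  Outside zeros (-6, -6, 6) contribute nothing to the Jensen sum.
Sum over inside zeros: 0.6931.
I(r) = log|p(0)| + (inside sum) = 6.0684 + 0.6931 = 6.7616.
Note: since some zeros are outside |z| ≤ r, the simplified n·log(r) form does NOT apply — only the inside zeros contribute.

I(r) ≈ 6.7616.


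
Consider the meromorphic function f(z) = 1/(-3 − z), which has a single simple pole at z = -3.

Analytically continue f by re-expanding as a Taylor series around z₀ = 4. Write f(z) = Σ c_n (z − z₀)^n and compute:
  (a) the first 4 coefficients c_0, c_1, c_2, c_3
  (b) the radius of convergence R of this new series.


Let w = z − z₀, so z = z₀ + w.
Then -3 − z = -3 − (z₀ + w) = (-3 − z₀) − w = -7 − w.
f(z) = 1/(-7 − w) = (1/(-7)) · 1/(1 − w/(-7)) = Σ_{n≥0} w^n / (-7)^(n+1).
So c_n = 1/(-7)^(n+1):
  c_0 = 1/(-7)^1 = -1/7.
  c_1 = 1/(-7)^2 = 1/49.
  c_2 = 1/(-7)^3 = -1/343.
  c_3 = 1/(-7)^4 = 1/2401.
The series is valid for |w/d| < 1, i.e. |z − z₀| < |d|.
Radius of convergence: R = |-3 − z₀| = |-7| = 7 (distance from z₀ to the singularity z = -3).

c_0 = -1/7, c_1 = 1/49, c_2 = -1/343, c_3 = 1/2401; R = 7.


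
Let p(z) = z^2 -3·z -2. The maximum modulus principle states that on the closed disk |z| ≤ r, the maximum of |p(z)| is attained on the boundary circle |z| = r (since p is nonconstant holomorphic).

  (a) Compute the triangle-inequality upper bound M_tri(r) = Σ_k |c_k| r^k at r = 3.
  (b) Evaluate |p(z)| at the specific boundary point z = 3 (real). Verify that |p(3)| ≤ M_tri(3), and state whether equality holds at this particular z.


Coefficients: c_0 = -2, c_1 = -3, c_2 = 1. Radius r = 3.
Part (a). Triangle bound: M_tri(r) = Σ_k |c_k| r^k
  = |-2|·3^0 + |-3|·3^1 + |1|·3^2
  = 2 + 9 + 9 = 20.
This bounds M(r) := max_{|z|=r} |p(z)| from above; equality holds iff all terms c_k z^k can be made to align in phase at a single z on |z|=r.
Part (b). At z = 3 (real, on the circle |z| = r):
  p(3) = (-2)·3^0 + (-3)·3^1 + (1)·3^2 = -2.
  |p(3)| = 2.
Check: |p(3)| = 2 ≤ 20 = M_tri(3). ✓ Equality does not hold at z = 3 (the coefficients have mixed signs, so the terms do not all align in phase there).

M_tri(3) = 20; |p(3)| = 2; equality at z=3: no.


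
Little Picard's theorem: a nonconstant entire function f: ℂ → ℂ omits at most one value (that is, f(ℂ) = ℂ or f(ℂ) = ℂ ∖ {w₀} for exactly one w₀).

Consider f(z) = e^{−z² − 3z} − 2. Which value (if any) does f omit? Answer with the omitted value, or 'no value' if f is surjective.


Little Picard bounds the complement of f(ℂ) to at most one point.
The exponent g(z) = −z² − 3z is a nonconstant polynomial, hence surjective onto ℂ. So e^{g(z)} takes every value in {e^w : w ∈ ℂ} = ℂ ∖ {0}. Adding -2 shifts the range to ℂ ∖ {-2}. f omits exactly -2.

Omitted value: -2.


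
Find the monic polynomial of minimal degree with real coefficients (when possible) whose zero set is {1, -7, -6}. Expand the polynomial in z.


The polynomial is p(z) = ∏_{α ∈ S} (z − α), where S = {1, -7, -6}.
Expanding the product yields: p(z) = z^3 + 12·z^2 + 29·z -42.
The resulting polynomial has degree 3 and real coefficients as required.

p(z) = z^3 + 12·z^2 + 29·z -42.


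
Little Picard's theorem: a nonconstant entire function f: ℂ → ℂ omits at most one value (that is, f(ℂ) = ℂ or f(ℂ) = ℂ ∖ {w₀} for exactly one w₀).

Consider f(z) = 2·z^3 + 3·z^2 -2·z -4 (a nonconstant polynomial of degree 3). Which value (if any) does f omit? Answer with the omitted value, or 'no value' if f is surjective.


Little Picard bounds the complement of f(ℂ) to at most one point.
For every w ∈ ℂ, the equation p(z) − w = 0 is a nonconstant polynomial in z and hence has at least one root by the fundamental theorem of algebra. So p is surjective onto ℂ, omitting no value.

Omitted value: no value.


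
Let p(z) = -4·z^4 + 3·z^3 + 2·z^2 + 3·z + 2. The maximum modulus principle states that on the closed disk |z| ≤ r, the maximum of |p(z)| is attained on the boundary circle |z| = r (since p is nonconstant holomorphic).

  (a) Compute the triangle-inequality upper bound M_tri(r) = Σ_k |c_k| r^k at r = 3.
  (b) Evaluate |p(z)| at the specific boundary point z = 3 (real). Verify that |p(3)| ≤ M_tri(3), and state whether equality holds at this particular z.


Coefficients: c_0 = 2, c_1 = 3, c_2 = 2, c_3 = 3, c_4 = -4. Radius r = 3.
Part (a). Triangle bound: M_tri(r) = Σ_k |c_k| r^k
  = |2|·3^0 + |3|·3^1 + |2|·3^2 + |3|·3^3 + |-4|·3^4
  = 2 + 9 + 18 + 81 + 324 = 434.
This bounds M(r) := max_{|z|=r} |p(z)| from above; equality holds iff all terms c_k z^k can be made to align in phase at a single z on |z|=r.
Part (b). At z = 3 (real, on the circle |z| = r):
  p(3) = (2)·3^0 + (3)·3^1 + (2)·3^2 + (3)·3^3 + (-4)·3^4 = -214.
  |p(3)| = 214.
Check: |p(3)| = 214 ≤ 434 = M_tri(3). ✓ Equality does not hold at z = 3 (the coefficients have mixed signs, so the terms do not all align in phase there).

M_tri(3) = 434; |p(3)| = 214; equality at z=3: no.


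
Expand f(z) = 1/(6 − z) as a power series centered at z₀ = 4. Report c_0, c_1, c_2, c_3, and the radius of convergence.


Let w = z − z₀, so z = z₀ + w.
Then 6 − z = 6 − (z₀ + w) = (6 − z₀) − w = 2 − w.
f(z) = 1/(2 − w) = (1/(2)) · 1/(1 − w/(2)) = Σ_{n≥0} w^n / (2)^(n+1).
So c_n = 1/(2)^(n+1):
  c_0 = 1/(2)^1 = 1/2.
  c_1 = 1/(2)^2 = 1/4.
  c_2 = 1/(2)^3 = 1/8.
  c_3 = 1/(2)^4 = 1/16.
The series is valid for |w/d| < 1, i.e. |z − z₀| < |d|.
Radius of convergence: R = |6 − z₀| = |2| = 2 (distance from z₀ to the singularity z = 6).

c_0 = 1/2, c_1 = 1/4, c_2 = 1/8, c_3 = 1/16; R = 2.


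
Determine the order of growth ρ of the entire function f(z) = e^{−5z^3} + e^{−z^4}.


Each summand is entire of order 3 and 4 respectively (as in the single-exponential case). The order of a sum is at most the max of the orders, so ρ ≤ 4. For the lower bound: on |z|=r choose arg z so that -1z^4 is real positive; then |e^{-1z^4}| = e^{1r^4} while |e^{-5z^3}| ≤ e^{5r^3} = o(e^{1r^4}). So |f| ≥ e^{1r^4}(1 − o(1)) and ρ ≥ 4. Hence ρ = max(3, 4) = 4.
Therefore ρ = 4.

Order ρ = 4.


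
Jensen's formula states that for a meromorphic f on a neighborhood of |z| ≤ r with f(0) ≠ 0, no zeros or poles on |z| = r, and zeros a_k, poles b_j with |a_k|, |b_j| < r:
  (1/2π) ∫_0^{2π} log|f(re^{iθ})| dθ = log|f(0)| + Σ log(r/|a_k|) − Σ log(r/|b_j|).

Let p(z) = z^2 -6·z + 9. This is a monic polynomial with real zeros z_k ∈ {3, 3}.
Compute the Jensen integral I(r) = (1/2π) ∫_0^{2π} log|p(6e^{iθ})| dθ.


Zeros: 3, 3; r = 6.
Inside |z| < r: 3, 3. Outside (|z| ≥ r): ∅.
p(0) = 9, so log|p(0)| = log(9) = 2.1972.
Apply Jensen: I(r) = log|p(0)| + Σ_k log(r/|z_k|), summed over zeros inside |z| < r.
  log(r/|z_k|) for z_k = 3: log(6/3) = 0.6931
  log(r/|z_k|) for z_k = 3: log(6/3) = 0.6931
Sum over inside zeros: 1.3863.
I(r) = log|p(0)| + (inside sum) = 2.1972 + 1.3863 = 3.5835.
Closed form (all zeros inside, monic): I(r) = n·log(r) = 2·log(6) = 3.5835. ✓

I(r) ≈ 3.5835.


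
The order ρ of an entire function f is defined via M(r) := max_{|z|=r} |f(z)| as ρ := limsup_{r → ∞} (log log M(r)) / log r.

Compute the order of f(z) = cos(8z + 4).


cos(w) is a linear combination of e^{iw} and e^{−iw} (or e^w, e^{−w} in the hyperbolic case), so |cos(w)| ≤ e^{|w|}. With w = 8z + 4, |w| ≤ 8|z| + 4 = 8r + 4 on |z| = r, giving M(r) ≤ e^{8r + 4}, so ρ ≤ 1. On a suitable ray (z = it for sin/cos; z = t for sinh/cosh, t real → ∞), |cos(8z + 4)| grows like e^{8|t|}/2, so ρ ≥ 1. Hence ρ = 1.
Therefore ρ = 1.

Order ρ = 1.


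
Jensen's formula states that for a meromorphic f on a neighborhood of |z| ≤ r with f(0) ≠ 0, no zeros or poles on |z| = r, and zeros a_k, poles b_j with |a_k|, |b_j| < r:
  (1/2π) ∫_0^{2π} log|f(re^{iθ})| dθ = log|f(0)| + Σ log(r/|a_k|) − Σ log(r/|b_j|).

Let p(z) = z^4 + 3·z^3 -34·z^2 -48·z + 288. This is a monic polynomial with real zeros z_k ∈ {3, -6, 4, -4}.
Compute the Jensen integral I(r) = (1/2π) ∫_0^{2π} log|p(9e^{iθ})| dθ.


Zeros: -6, -4, 3, 4; r = 9.
Inside |z| < r: -6, -4, 3, 4. Outside (|z| ≥ r): ∅.
p(0) = 288, so log|p(0)| = log(288) = 5.6630.
Apply Jensen: I(r) = log|p(0)| + Σ_k log(r/|z_k|), summed over zeros inside |z| < r.
  log(r/|z_k|) for z_k = 3: log(9/3) = 1.0986
  log(r/|z_k|) for z_k = -6: log(9/6) = 0.4055
  log(r/|z_k|) for z_k = 4: log(9/4) = 0.8109
  log(r/|z_k|) for z_k = -4: log(9/4) = 0.8109
Sum over inside zeros: 3.1259.
I(r) = log|p(0)| + (inside sum) = 5.6630 + 3.1259 = 8.7889.
Closed form (all zeros inside, monic): I(r) = n·log(r) = 4·log(9) = 8.7889. ✓

I(r) ≈ 8.7889.


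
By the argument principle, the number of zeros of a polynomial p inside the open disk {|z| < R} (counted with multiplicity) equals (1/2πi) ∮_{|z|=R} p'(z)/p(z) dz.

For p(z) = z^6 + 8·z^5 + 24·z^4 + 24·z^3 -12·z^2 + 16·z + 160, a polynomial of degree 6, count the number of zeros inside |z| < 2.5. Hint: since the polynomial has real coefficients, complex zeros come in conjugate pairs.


The zeros of p are: (1 + 1i), (1 - 1i), (-3 + 1i), (-3 - 1i), (-2 + 2i), (-2 - 2i).
Their magnitudes are: 1.414, 1.414, 3.162, 3.162, 2.828, 2.828.
Zeros with |z| < R = 2.5: (1 + 1i), (1 - 1i).
Count = 2.
By the argument principle, (1/2πi) ∮_{|z|=R} p'(z)/p(z) dz equals exactly this count.

Number of zeros inside |z| < 2.5: 2.


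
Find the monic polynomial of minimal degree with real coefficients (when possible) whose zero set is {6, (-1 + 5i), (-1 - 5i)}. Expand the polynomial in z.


The polynomial is p(z) = ∏_{α ∈ S} (z − α), where S = {6, (-1 + 5i), (-1 - 5i)}.
Expanding the product yields: p(z) = z^3 -4·z^2 + 14·z -156.
Note conjugate pairs combine to real quadratics: (z − (-1+5i))(z − (-1−5i)) = z² + 2z + 26.
The resulting polynomial has degree 3 and real coefficients as required.

p(z) = z^3 -4·z^2 + 14·z -156.


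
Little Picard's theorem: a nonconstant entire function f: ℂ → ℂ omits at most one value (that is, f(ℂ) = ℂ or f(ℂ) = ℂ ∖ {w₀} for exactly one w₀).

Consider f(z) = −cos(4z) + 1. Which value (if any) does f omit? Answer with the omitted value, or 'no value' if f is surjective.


Little Picard bounds the complement of f(ℂ) to at most one point.
cos is entire and surjective onto ℂ: for every w ∈ ℂ, cos(ζ) = w has a solution ζ ∈ ℂ (e.g., via the complex inverse arccos). With ζ = 4z this gives z = ζ/(4). Then -1·cos(4z) takes every value in -1·ℂ = ℂ, and adding 1 is a bijection of ℂ. So f is surjective and omits no value. (Note: only on the real line is cos bounded by [−1, 1].)

Omitted value: no value.


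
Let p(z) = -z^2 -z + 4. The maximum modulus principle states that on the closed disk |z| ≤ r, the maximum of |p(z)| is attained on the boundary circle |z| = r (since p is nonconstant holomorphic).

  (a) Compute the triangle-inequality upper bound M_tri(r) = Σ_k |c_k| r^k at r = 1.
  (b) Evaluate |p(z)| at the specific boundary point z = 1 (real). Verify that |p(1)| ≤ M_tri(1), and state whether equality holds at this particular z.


Coefficients: c_0 = 4, c_1 = -1, c_2 = -1. Radius r = 1.
Part (a). Triangle bound: M_tri(r) = Σ_k |c_k| r^k
  = |4|·1^0 + |-1|·1^1 + |-1|·1^2
  = 4 + 1 + 1 = 6.
This bounds M(r) := max_{|z|=r} |p(z)| from above; equality holds iff all terms c_k z^k can be made to align in phase at a single z on |z|=r.
Part (b). At z = 1 (real, on the circle |z| = r):
  p(1) = (4)·1^0 + (-1)·1^1 + (-1)·1^2 = 2.
  |p(1)| = 2.
Check: |p(1)| = 2 ≤ 6 = M_tri(1). ✓ Equality does not hold at z = 1 (the coefficients have mixed signs, so the terms do not all align in phase there).

M_tri(1) = 6; |p(1)| = 2; equality at z=1: no.


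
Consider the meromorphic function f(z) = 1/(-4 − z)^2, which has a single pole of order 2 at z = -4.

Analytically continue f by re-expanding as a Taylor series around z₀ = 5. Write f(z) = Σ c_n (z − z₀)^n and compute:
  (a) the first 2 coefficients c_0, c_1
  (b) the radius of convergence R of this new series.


Let w = z − z₀, so z = z₀ + w.
Then -4 − z = -4 − (z₀ + w) = (-4 − z₀) − w = -9 − w.
f(z) = 1/(-9 − w)^2 = (1/(-9)^2) · (1 − w/(-9))^{−2}.
By the binomial series (1−u)^{−2} = Σ_{n≥0} C(n+1, 1) u^n for |u|<1, with u = w/(-9):
  c_n = C(n+1, 1) / (-9)^(n+2).
  c_0 = 1/(-9)^2 = 1/81.
  c_1 = 2/(-9)^3 = -2/729.
The series is valid for |w/d| < 1, i.e. |z − z₀| < |d|.
Radius of convergence: R = |-4 − z₀| = |-9| = 9 (distance from z₀ to the singularity z = -4).

c_0 = 1/81, c_1 = -2/729; R = 9.


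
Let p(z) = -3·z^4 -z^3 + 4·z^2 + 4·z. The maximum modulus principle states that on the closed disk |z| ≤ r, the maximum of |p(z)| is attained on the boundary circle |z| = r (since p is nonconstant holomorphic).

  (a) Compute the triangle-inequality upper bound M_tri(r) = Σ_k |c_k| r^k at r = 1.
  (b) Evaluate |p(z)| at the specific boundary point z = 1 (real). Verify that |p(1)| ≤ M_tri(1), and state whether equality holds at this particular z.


Coefficients: c_0 = 0, c_1 = 4, c_2 = 4, c_3 = -1, c_4 = -3. Radius r = 1.
Part (a). Triangle bound: M_tri(r) = Σ_k |c_k| r^k
  = |0|·1^0 + |4|·1^1 + |4|·1^2 + |-1|·1^3 + |-3|·1^4
  = 0 + 4 + 4 + 1 + 3 = 12.
This bounds M(r) := max_{|z|=r} |p(z)| from above; equality holds iff all terms c_k z^k can be made to align in phase at a single z on |z|=r.
Part (b). At z = 1 (real, on the circle |z| = r):
  p(1) = (0)·1^0 + (4)·1^1 + (4)·1^2 + (-1)·1^3 + (-3)·1^4 = 4.
  |p(1)| = 4.
Check: |p(1)| = 4 ≤ 12 = M_tri(1). ✓ Equality does not hold at z = 1 (the coefficients have mixed signs, so the terms do not all align in phase there).

M_tri(1) = 12; |p(1)| = 4; equality at z=1: no.


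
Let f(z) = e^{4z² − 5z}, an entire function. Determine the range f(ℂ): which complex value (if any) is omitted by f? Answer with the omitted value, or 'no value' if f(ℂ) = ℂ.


Little Picard bounds the complement of f(ℂ) to at most one point.
The exponent g(z) = 4z² − 5z is a nonconstant polynomial, hence surjective onto ℂ. So e^{g(z)} takes every value in {e^w : w ∈ ℂ} = ℂ ∖ {0}. Adding 0 shifts the range to ℂ ∖ {0}. f omits exactly 0.

Omitted value: 0.


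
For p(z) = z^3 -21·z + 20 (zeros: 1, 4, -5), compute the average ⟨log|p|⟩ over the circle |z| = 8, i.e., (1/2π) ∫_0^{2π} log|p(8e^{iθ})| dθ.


Zeros: -5, 1, 4; r = 8.
Inside |z| < r: -5, 1, 4. Outside (|z| ≥ r): ∅.
p(0) = 20, so log|p(0)| = log(20) = 2.9957.
Apply Jensen: I(r) = log|p(0)| + Σ_k log(r/|z_k|), summed over zeros inside |z| < r.
  log(r/|z_k|) for z_k = 1: log(8/1) = 2.0794
  log(r/|z_k|) for z_k = 4: log(8/4) = 0.6931
  log(r/|z_k|) for z_k = -5: log(8/5) = 0.4700
Sum over inside zeros: 3.2426.
I(r) = log|p(0)| + (inside sum) = 2.9957 + 3.2426 = 6.2383.
Closed form (all zeros inside, monic): I(r) = n·log(r) = 3·log(8) = 6.2383. ✓

I(r) ≈ 6.2383.


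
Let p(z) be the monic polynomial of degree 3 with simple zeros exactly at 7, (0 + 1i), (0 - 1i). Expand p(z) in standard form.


The polynomial is p(z) = ∏_{α ∈ S} (z − α), where S = {7, (0 + 1i), (0 - 1i)}.
Expanding the product yields: p(z) = z^3 -7·z^2 + z -7.
Note conjugate pairs combine to real quadratics: (z − (0+1i))(z − (0−1i)) = z² + 1.
The resulting polynomial has degree 3 and real coefficients as required.

p(z) = z^3 -7·z^2 + z -7.


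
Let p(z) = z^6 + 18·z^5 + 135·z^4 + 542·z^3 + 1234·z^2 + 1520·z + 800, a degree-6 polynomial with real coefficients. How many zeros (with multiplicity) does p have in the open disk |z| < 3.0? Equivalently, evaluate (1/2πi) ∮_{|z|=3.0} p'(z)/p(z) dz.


The zeros of p are: -4, (-2 + 1i), (-2 - 1i), -4, (-3 + 1i), (-3 - 1i).
Their magnitudes are: 4, 2.236, 2.236, 4, 3.162, 3.162.
Zeros with |z| < R = 3.0: (-2 + 1i), (-2 - 1i).
Count = 2.
By the argument principle, (1/2πi) ∮_{|z|=R} p'(z)/p(z) dz equals exactly this count.

Number of zeros inside |z| < 3.0: 2.


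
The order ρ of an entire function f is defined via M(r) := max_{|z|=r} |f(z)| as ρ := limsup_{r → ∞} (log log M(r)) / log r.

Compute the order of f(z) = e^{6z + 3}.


|e^{6z + 3}| = e^{Re(6·z) + 3} ≤ e^{6|z|^1 + 3} = e^{6r^1 + 3} on |z| = r, so ρ ≤ 1. Choosing z on |z|=r so that 6·z is real positive (always possible by picking arg z appropriately) gives |f(z)| = e^{6r^1 + 3}, matching the bound. The additive constant 3 does not affect log log M(r) ~ 1·log r. Hence ρ = 1.
Therefore ρ = 1.

Order ρ = 1.


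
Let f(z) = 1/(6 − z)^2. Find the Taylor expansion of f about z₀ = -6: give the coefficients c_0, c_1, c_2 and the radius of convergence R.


Let w = z − z₀, so z = z₀ + w.
Then 6 − z = 6 − (z₀ + w) = (6 − z₀) − w = 12 − w.
f(z) = 1/(12 − w)^2 = (1/(12)^2) · (1 − w/(12))^{−2}.
By the binomial series (1−u)^{−2} = Σ_{n≥0} C(n+1, 1) u^n for |u|<1, with u = w/(12):
  c_n = C(n+1, 1) / (12)^(n+2).
  c_0 = 1/(12)^2 = 1/144.
  c_1 = 2/(12)^3 = 1/864.
  c_2 = 3/(12)^4 = 1/6912.
The series is valid for |w/d| < 1, i.e. |z − z₀| < |d|.
Radius of convergence: R = |6 − z₀| = |12| = 12 (distance from z₀ to the singularity z = 6).

c_0 = 1/144, c_1 = 1/864, c_2 = 1/6912; R = 12.


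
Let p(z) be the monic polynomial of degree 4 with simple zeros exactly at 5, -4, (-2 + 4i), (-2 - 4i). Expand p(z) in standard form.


The polynomial is p(z) = ∏_{α ∈ S} (z − α), where S = {5, -4, (-2 + 4i), (-2 - 4i)}.
Expanding the product yields: p(z) = z^4 + 3·z^3 -4·z^2 -100·z -400.
Note conjugate pairs combine to real quadratics: (z − (-2+4i))(z − (-2−4i)) = z² + 4z + 20.
The resulting polynomial has degree 4 and real coefficients as required.

p(z) = z^4 + 3·z^3 -4·z^2 -100·z -400.


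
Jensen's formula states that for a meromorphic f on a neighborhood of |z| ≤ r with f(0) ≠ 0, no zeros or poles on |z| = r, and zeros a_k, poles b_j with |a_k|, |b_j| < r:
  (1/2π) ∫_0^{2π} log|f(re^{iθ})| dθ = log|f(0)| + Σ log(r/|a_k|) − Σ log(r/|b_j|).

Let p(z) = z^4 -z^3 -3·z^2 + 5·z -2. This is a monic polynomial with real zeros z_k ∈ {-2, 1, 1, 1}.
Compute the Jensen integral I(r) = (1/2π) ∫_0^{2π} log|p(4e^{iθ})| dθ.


Zeros: -2, 1, 1, 1; r = 4.
Inside |z| < r: -2, 1, 1, 1. Outside (|z| ≥ r): ∅.
p(0) = -2, so log|p(0)| = log(2) = 0.6931.
Apply Jensen: I(r) = log|p(0)| + Σ_k log(r/|z_k|), summed over zeros inside |z| < r.
  log(r/|z_k|) for z_k = -2: log(4/2) = 0.6931
  log(r/|z_k|) for z_k = 1: log(4/1) = 1.3863
  log(r/|z_k|) for z_k = 1: log(4/1) = 1.3863
  log(r/|z_k|) for z_k = 1: log(4/1) = 1.3863
Sum over inside zeros: 4.8520.
I(r) = log|p(0)| + (inside sum) = 0.6931 + 4.8520 = 5.5452.
Closed form (all zeros inside, monic): I(r) = n·log(r) = 4·log(4) = 5.5452. ✓

I(r) ≈ 5.5452.


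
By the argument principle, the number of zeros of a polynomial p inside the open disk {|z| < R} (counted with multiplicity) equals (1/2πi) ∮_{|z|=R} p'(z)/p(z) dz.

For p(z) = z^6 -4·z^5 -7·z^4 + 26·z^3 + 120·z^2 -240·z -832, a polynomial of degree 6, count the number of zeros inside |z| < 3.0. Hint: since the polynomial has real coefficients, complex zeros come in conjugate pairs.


The zeros of p are: -2, (-2 + 2i), (-2 - 2i), (3 + 2i), (3 - 2i), 4.
Their magnitudes are: 2, 2.828, 2.828, 3.606, 3.606, 4.
Zeros with |z| < R = 3.0: -2, (-2 + 2i), (-2 - 2i).
Count = 3.
By the argument principle, (1/2πi) ∮_{|z|=R} p'(z)/p(z) dz equals exactly this count.

Number of zeros inside |z| < 3.0: 3.


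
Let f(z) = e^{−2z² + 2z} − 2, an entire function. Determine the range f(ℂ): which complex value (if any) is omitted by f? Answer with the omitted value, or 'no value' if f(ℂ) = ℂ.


Little Picard bounds the complement of f(ℂ) to at most one point.
The exponent g(z) = −2z² + 2z is a nonconstant polynomial, hence surjective onto ℂ. So e^{g(z)} takes every value in {e^w : w ∈ ℂ} = ℂ ∖ {0}. Adding -2 shifts the range to ℂ ∖ {-2}. f omits exactly -2.

Omitted value: -2.


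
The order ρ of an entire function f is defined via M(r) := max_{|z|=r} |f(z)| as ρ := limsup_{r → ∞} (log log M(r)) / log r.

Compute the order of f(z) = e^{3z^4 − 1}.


|e^{3z^4 − 1}| = e^{Re(3·z^4) + -1} ≤ e^{3|z|^4 + -1} = e^{3r^4 + -1} on |z| = r, so ρ ≤ 4. Choosing z on |z|=r so that 3·z^4 is real positive (always possible by picking arg z appropriately) gives |f(z)| = e^{3r^4 + -1}, matching the bound. The additive constant -1 does not affect log log M(r) ~ 4·log r. Hence ρ = 4.
Therefore ρ = 4.

Order ρ = 4.


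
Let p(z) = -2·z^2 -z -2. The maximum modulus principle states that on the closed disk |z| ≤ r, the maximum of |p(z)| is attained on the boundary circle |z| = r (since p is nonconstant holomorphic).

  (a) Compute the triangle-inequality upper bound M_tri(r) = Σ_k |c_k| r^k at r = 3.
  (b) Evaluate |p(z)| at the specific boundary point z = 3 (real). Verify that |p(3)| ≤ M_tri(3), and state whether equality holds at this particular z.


Coefficients: c_0 = -2, c_1 = -1, c_2 = -2. Radius r = 3.
Part (a). Triangle bound: M_tri(r) = Σ_k |c_k| r^k
  = |-2|·3^0 + |-1|·3^1 + |-2|·3^2
  = 2 + 3 + 18 = 23.
This bounds M(r) := max_{|z|=r} |p(z)| from above; equality holds iff all terms c_k z^k can be made to align in phase at a single z on |z|=r.
Part (b). At z = 3 (real, on the circle |z| = r):
  p(3) = (-2)·3^0 + (-1)·3^1 + (-2)·3^2 = -23.
  |p(3)| = 23.
Since all nonzero coefficients share the same sign, |p(3)| = 23 = M_tri(3); the triangle bound is attained at z = 3, so in fact M(r) = 23.

M_tri(3) = 23; |p(3)| = 23; equality at z=3: yes.


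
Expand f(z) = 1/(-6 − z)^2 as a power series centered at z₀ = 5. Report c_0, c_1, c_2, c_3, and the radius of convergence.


Let w = z − z₀, so z = z₀ + w.
Then -6 − z = -6 − (z₀ + w) = (-6 − z₀) − w = -11 − w.
f(z) = 1/(-11 − w)^2 = (1/(-11)^2) · (1 − w/(-11))^{−2}.
By the binomial series (1−u)^{−2} = Σ_{n≥0} C(n+1, 1) u^n for |u|<1, with u = w/(-11):
  c_n = C(n+1, 1) / (-11)^(n+2).
  c_0 = 1/(-11)^2 = 1/121.
  c_1 = 2/(-11)^3 = -2/1331.
  c_2 = 3/(-11)^4 = 3/14641.
  c_3 = 4/(-11)^5 = -4/161051.
The series is valid for |w/d| < 1, i.e. |z − z₀| < |d|.
Radius of convergence: R = |-6 − z₀| = |-11| = 11 (distance from z₀ to the singularity z = -6).

c_0 = 1/121, c_1 = -2/1331, c_2 = 3/14641, c_3 = -4/161051; R = 11.


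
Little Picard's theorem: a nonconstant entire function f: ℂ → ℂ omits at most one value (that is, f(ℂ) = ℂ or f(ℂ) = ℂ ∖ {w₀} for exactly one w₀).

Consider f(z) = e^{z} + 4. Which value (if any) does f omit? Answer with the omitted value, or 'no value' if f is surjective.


Little Picard bounds the complement of f(ℂ) to at most one point.
e^{z} is never zero on ℂ, so 1·e^{z} takes every value in ℂ ∖ {0}. Adding 4 shifts the range to ℂ ∖ {4}. Thus f omits exactly the value 4.

Omitted value: 4.
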